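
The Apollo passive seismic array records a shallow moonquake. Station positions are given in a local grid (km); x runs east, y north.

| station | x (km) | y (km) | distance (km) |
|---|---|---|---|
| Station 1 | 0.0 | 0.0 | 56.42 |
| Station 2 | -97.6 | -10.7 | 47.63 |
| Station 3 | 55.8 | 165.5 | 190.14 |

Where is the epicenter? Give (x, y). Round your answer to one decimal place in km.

(-55.3, 11.2)

Circle about each station: x² + y² = 56.42²; (x + 97.6)² + (y + 10.7)² = 47.63²; (x − 55.8)² + (y − 165.5)² = 190.14².
Subtracting the Station 1 equation from the Station 2 and Station 3 equations removes the quadratic terms:
-195.2 x − 21.4 y = 10554.85
111.6 x + 331.0 y = -2466.11
Solving the 2×2 system: x ≈ -55.3, y ≈ 11.2 km.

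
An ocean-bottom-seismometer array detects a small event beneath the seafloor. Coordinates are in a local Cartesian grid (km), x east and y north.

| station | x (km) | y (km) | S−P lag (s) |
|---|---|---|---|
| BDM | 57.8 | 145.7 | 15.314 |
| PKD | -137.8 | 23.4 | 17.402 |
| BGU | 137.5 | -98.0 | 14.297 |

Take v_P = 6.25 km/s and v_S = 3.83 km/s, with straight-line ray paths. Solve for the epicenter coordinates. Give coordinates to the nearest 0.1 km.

32.2 km east, -3.6 km north

Distance from S−P lag: d = Δt · v_P v_S / (v_P − v_S) = Δt · (6.25·3.83)/(6.25−3.83) ≈ 9.8915·Δt.
So d_BDM = 151.48, d_PKD = 172.13, d_BGU = 141.42 km.
Circle about each station: (x − 57.8)² + (y − 145.7)² = 151.48²; (x + 137.8)² + (y − 23.4)² = 172.13²; (x − 137.5)² + (y + 98.0)² = 141.42².
Subtracting the BDM equation from the PKD and BGU equations removes the quadratic terms:
-391.2 x − 244.6 y = -11715.48
159.4 x − 487.4 y = 6887.49
Solving the 2×2 system: x ≈ 32.2, y ≈ -3.6 km.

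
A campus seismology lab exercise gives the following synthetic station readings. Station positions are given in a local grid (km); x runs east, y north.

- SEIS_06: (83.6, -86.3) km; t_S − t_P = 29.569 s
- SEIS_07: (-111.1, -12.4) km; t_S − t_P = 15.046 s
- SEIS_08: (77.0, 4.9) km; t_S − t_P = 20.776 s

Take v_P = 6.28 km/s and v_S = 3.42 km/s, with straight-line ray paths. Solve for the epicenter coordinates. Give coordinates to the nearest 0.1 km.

-56.1 km east, 86.3 km north

Distance from S−P lag: d = Δt · v_P v_S / (v_P − v_S) = Δt · (6.28·3.42)/(6.28−3.42) ≈ 7.5097·Δt.
So d_SEIS_06 = 222.05, d_SEIS_07 = 112.99, d_SEIS_08 = 156.02 km.
Circle about each station: (x − 83.6)² + (y + 86.3)² = 222.05²; (x + 111.1)² + (y + 12.4)² = 112.99²; (x − 77.0)² + (y − 4.9)² = 156.02².
Subtracting pairs of circle equations eliminates x²+y² and gives linear equations (the radical axes):
-389.4 x + 147.8 y = 34599.78
-13.2 x + 182.4 y = 16480.32
Solving the 2×2 system: x ≈ -56.1, y ≈ 86.3 km.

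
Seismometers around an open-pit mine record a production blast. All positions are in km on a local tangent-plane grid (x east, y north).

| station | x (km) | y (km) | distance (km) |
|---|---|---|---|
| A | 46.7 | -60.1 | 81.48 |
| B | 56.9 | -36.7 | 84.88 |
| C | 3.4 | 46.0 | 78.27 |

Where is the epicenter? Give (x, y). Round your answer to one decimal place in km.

Circle about each station: (x − 46.7)² + (y + 60.1)² = 81.48²; (x − 56.9)² + (y + 36.7)² = 84.88²; (x − 3.4)² + (y − 46.0)² = 78.27².
Subtracting the A equation from the B and C equations removes the quadratic terms:
20.4 x + 46.8 y = -1774.02
-86.6 x + 212.2 y = -3152.54
Solving the 2×2 system: x ≈ -27.3, y ≈ -26.0 km.

-27.3 km east, -26.0 km north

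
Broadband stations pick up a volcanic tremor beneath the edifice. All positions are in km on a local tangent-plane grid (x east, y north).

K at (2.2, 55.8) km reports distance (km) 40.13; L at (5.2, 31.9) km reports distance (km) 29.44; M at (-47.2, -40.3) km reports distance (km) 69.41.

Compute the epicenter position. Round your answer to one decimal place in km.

-23.4 km east, 24.9 km north

Circle about each station: (x − 2.2)² + (y − 55.8)² = 40.13²; (x − 5.2)² + (y − 31.9)² = 29.44²; (x + 47.2)² + (y + 40.3)² = 69.41².
Subtracting the K equation from the L and M equations removes the quadratic terms:
6.0 x − 47.8 y = -1330.13
-98.8 x − 192.2 y = -2473.88
Solving the 2×2 system: x ≈ -23.4, y ≈ 24.9 km.
Check against K (with the unrounded x, y): √((x − 2.2)²+(y − 55.8)²) = 40.12 ≈ 40.13 km. ✓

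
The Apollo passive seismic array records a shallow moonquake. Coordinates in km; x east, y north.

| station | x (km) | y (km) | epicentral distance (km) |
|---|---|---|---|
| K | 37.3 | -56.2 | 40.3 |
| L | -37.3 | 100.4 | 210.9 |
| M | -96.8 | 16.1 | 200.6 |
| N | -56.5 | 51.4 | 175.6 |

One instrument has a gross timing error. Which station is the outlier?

Solve using three stations at a time. Using K, L, N (subtract circle equations pairwise → linear system) gives (x, y) ≈ (38.0, -96.6).
Distances from that point to each station vs reported:
  K: calculated 40.4 vs reported 40.3 → residual 0.1 km
  L: calculated 210.9 vs reported 210.9 → residual 0.0 km
  M: calculated 175.7 vs reported 200.6 → residual 24.9 km
  N: calculated 175.6 vs reported 175.6 → residual 0.0 km
K, L, N are mutually consistent (residuals ≈ 0); M is off by 24.9 km.

M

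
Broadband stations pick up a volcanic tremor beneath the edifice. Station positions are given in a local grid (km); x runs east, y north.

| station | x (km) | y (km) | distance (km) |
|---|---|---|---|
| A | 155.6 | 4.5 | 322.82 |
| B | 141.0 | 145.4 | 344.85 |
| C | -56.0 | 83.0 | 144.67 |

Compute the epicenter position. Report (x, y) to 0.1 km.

x ≈ -166.9 km, y ≈ -9.9 km

Circle about each station: (x − 155.6)² + (y − 4.5)² = 322.82²; (x − 141.0)² + (y − 145.4)² = 344.85²; (x + 56.0)² + (y − 83.0)² = 144.67².
Subtracting the A equation from the B and C equations removes the quadratic terms:
-29.2 x + 281.8 y = 2081.78
-423.2 x + 157.0 y = 69076.73
Solving the 2×2 system: x ≈ -166.9, y ≈ -9.9 km.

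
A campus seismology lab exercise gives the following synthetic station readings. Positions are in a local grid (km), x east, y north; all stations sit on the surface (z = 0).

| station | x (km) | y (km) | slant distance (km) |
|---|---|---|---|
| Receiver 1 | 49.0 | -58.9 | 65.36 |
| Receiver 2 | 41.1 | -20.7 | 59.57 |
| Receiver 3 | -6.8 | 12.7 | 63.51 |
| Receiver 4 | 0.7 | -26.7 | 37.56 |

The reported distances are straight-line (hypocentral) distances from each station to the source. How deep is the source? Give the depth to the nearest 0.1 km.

Each station gives a sphere (x−x_i)² + (y−y_i)² + z² = d_i² (stations at z=0).
Subtracting the Receiver 1 sphere from Receiver 2 and Receiver 3: z² cancels, leaving linear equations in x and y:
-15.8 x + 76.4 y = -3029.17
-111.6 x + 143.2 y = -5424.27
Solving: x ≈ -3.091, y ≈ -40.288 km (keep extra digits for the depth step; rounded: -3.1, -40.3).
Then from the Receiver 1 sphere: z² = 65.36² − (x − 49.0)² − (y + 58.9)² with x = -3.091, y = -40.288, so z ≈ 34.815 ≈ 34.8 km.
Check against Receiver 4 (with the unrounded solution): distance 37.56 ≈ 37.56 km. ✓

depth ≈ 34.8 km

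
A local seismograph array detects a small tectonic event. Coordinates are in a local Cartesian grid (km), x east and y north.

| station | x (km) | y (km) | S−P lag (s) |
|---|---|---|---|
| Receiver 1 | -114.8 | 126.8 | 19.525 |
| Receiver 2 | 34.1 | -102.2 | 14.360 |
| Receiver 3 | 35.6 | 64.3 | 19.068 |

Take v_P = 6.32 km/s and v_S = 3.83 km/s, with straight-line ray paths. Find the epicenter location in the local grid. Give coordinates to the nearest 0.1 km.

x ≈ -99.7 km, y ≈ -62.4 km

Distance from S−P lag: d = Δt · v_P v_S / (v_P − v_S) = Δt · (6.32·3.83)/(6.32−3.83) ≈ 9.7211·Δt.
So d_Receiver 1 = 189.80, d_Receiver 2 = 139.60, d_Receiver 3 = 185.36 km.
Circle about each station: (x + 114.8)² + (y − 126.8)² = 189.80²; (x − 34.1)² + (y + 102.2)² = 139.60²; (x − 35.6)² + (y − 64.3)² = 185.36².
Subtracting pairs of circle equations eliminates x²+y² and gives linear equations (the radical axes):
297.8 x − 458.0 y = -1113.75
300.8 x − 125.0 y = -22189.72
Solving the 2×2 system: x ≈ -99.7, y ≈ -62.4 km.
Check against Receiver 1 (with the unrounded x, y): √((x + 114.8)²+(y − 126.8)²) = 189.79 ≈ 189.80 km. ✓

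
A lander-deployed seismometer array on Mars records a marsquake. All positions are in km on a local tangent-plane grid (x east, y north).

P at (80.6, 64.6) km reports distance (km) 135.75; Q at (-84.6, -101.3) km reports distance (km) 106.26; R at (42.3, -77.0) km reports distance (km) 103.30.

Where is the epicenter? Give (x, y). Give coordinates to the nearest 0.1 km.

Circle about each station: (x − 80.6)² + (y − 64.6)² = 135.75²; (x + 84.6)² + (y + 101.3)² = 106.26²; (x − 42.3)² + (y + 77.0)² = 103.30².
Subtracting the P equation from the Q and R equations removes the quadratic terms:
-330.4 x − 331.8 y = 13886.20
-76.6 x − 283.2 y = 4805.94
Solving the 2×2 system: x ≈ -34.3, y ≈ -7.7 km.
Check against P (with the unrounded x, y): √((x − 80.6)²+(y − 64.6)²) = 135.75 ≈ 135.75 km. ✓

-34.3 km east, -7.7 km north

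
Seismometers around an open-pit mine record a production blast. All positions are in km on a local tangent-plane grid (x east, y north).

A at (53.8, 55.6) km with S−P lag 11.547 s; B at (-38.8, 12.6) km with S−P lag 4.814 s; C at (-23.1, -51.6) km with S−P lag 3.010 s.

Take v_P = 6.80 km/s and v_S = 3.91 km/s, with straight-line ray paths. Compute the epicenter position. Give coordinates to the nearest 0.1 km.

Distance from S−P lag: d = Δt · v_P v_S / (v_P − v_S) = Δt · (6.80·3.91)/(6.80−3.91) ≈ 9.2000·Δt.
So d_A = 106.23, d_B = 44.29, d_C = 27.69 km.
Circle about each station: (x − 53.8)² + (y − 55.6)² = 106.23²; (x + 38.8)² + (y − 12.6)² = 44.29²; (x + 23.1)² + (y + 51.6)² = 27.69².
Subtracting the A equation from the B and C equations removes the quadratic terms:
-185.2 x − 86.0 y = 5001.61
-153.8 x − 214.4 y = 7728.45
Solving the 2×2 system: x ≈ -15.4, y ≈ -25.0 km.

x ≈ -15.4 km, y ≈ -25.0 km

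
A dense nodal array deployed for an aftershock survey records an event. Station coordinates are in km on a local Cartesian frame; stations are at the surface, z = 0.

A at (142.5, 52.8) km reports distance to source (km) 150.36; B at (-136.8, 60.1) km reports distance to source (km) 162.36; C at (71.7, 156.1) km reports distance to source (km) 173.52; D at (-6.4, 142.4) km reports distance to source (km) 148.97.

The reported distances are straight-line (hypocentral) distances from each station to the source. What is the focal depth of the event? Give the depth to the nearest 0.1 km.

Each station gives a sphere (x−x_i)² + (y−y_i)² + z² = d_i² (stations at z=0).
Subtracting the A sphere from B and C: z² cancels, leaving linear equations in x and y:
-558.6 x + 14.6 y = -4520.48
-141.6 x + 206.6 y = -1087.05
Solving: x ≈ 8.100, y ≈ 0.290 km (keep extra digits for the depth step; rounded: 8.1, 0.3).
Then from the A sphere: z² = 150.36² − (x − 142.5)² − (y − 52.8)² with x = 8.100, y = 0.290, so z ≈ 42.278 ≈ 42.3 km.
Check against D (with the unrounded solution): distance 148.97 ≈ 148.97 km. ✓

z ≈ 42.3 km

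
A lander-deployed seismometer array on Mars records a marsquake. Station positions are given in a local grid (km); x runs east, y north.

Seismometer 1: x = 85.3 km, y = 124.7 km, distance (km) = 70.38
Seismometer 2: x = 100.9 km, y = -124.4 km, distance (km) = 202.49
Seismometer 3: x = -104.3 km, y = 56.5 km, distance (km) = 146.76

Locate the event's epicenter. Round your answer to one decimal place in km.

x ≈ 41.9 km, y ≈ 69.3 km

Circle about each station: (x − 85.3)² + (y − 124.7)² = 70.38²; (x − 100.9)² + (y + 124.4)² = 202.49²; (x + 104.3)² + (y − 56.5)² = 146.76².
Subtracting the Seismometer 1 equation from the Seismometer 2 and Seismometer 3 equations removes the quadratic terms:
31.2 x − 498.2 y = -33218.87
-379.2 x − 136.4 y = -25340.59
Solving the 2×2 system: x ≈ 41.9, y ≈ 69.3 km.
Check against Seismometer 1 (with the unrounded x, y): √((x − 85.3)²+(y − 124.7)²) = 70.38 ≈ 70.38 km. ✓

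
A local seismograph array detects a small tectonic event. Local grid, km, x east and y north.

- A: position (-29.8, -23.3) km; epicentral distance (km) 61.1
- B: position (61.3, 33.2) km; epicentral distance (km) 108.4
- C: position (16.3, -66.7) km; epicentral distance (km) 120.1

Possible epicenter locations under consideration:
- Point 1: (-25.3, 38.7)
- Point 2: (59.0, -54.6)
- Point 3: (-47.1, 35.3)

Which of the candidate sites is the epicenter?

For each candidate, compare |candidate − station| to the reported distance:
Point 1: residuals A 1.1, B 21.6, C 6.8 → max 21.6 km
Point 2: residuals A 33.1, B 20.6, C 75.7 → max 75.7 km
Point 3: residuals A 0.0, B 0.0, C 0.0 → max 0.0 km
Only Point 3 has all residuals ≈ 0.

Point 3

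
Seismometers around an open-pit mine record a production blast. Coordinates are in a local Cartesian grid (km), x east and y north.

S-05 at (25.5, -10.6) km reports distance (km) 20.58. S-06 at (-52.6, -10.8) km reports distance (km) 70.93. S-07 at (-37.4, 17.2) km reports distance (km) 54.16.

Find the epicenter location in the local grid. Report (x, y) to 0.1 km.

Circle about each station: (x − 25.5)² + (y + 10.6)² = 20.58²; (x + 52.6)² + (y + 10.8)² = 70.93²; (x + 37.4)² + (y − 17.2)² = 54.16².
Subtracting pairs of circle equations eliminates x²+y² and gives linear equations (the radical axes):
-156.2 x − 0.4 y = -2486.74
-125.8 x + 55.6 y = -1577.78
Solving the 2×2 system: x ≈ 15.9, y ≈ 7.6 km.
Check against S-05 (with the unrounded x, y): √((x − 25.5)²+(y + 10.6)²) = 20.58 ≈ 20.58 km. ✓

15.9 km east, 7.6 km north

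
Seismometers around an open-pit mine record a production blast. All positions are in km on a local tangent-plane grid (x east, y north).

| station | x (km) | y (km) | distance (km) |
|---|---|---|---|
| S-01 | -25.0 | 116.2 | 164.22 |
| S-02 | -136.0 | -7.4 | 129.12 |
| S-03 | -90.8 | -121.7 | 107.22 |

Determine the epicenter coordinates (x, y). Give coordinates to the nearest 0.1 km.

(-13.3, -47.6)

Circle about each station: (x + 25.0)² + (y − 116.2)² = 164.22²; (x + 136.0)² + (y + 7.4)² = 129.12²; (x + 90.8)² + (y + 121.7)² = 107.22².
Subtracting pairs of circle equations eliminates x²+y² and gives linear equations (the radical axes):
-222.0 x − 247.2 y = 14719.55
-131.6 x − 475.8 y = 24400.17
Solving the 2×2 system: x ≈ -13.3, y ≈ -47.6 km.
Check against S-01 (with the unrounded x, y): √((x + 25.0)²+(y − 116.2)²) = 164.22 ≈ 164.22 km. ✓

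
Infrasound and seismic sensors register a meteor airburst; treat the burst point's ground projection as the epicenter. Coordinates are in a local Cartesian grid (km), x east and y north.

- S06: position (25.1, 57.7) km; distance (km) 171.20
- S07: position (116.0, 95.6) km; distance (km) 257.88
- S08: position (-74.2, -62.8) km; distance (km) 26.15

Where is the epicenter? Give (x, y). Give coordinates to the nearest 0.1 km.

-65.6 km east, -87.5 km north

Circle about each station: (x − 25.1)² + (y − 57.7)² = 171.20²; (x − 116.0)² + (y − 95.6)² = 257.88²; (x + 74.2)² + (y + 62.8)² = 26.15².
Subtracting pairs of circle equations eliminates x²+y² and gives linear equations (the radical axes):
181.8 x + 75.8 y = -18556.59
-198.6 x − 241.0 y = 34115.80
Solving the 2×2 system: x ≈ -65.6, y ≈ -87.5 km.
Check against S06 (with the unrounded x, y): √((x − 25.1)²+(y − 57.7)²) = 171.20 ≈ 171.20 km. ✓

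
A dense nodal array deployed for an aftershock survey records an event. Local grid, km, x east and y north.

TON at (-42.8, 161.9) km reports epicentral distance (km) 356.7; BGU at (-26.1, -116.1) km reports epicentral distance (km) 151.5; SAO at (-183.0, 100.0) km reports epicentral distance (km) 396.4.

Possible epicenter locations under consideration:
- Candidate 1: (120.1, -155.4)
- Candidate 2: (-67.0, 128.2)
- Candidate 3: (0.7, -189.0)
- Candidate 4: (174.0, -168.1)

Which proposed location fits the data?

For each candidate, compare |candidate − station| to the reported distance:
Candidate 1: residuals TON 0.0, BGU 0.1, SAO 0.0 → max 0.1 km
Candidate 2: residuals TON 315.2, BGU 96.2, SAO 277.0 → max 315.2 km
Candidate 3: residuals TON 3.1, BGU 73.8, SAO 54.0 → max 73.8 km
Candidate 4: residuals TON 38.1, BGU 55.2, SAO 50.1 → max 55.2 km
Only Candidate 1 has all residuals ≈ 0.

Candidate 1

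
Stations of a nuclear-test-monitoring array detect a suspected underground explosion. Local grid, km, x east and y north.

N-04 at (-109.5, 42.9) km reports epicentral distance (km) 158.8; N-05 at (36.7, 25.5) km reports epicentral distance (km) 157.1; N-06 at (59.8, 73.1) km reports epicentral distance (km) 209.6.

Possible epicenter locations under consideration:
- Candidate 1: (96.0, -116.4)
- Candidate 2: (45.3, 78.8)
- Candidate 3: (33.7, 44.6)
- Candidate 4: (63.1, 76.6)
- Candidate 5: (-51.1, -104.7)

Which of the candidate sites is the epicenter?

Candidate 5

For each candidate, compare |candidate − station| to the reported distance:
Candidate 1: residuals N-04 101.2, N-05 3.3, N-06 16.7 → max 101.2 km
Candidate 2: residuals N-04 0.1, N-05 103.1, N-06 194.0 → max 194.0 km
Candidate 3: residuals N-04 15.6, N-05 137.8, N-06 171.0 → max 171.0 km
Candidate 4: residuals N-04 17.1, N-05 99.6, N-06 204.8 → max 204.8 km
Candidate 5: residuals N-04 0.1, N-05 0.1, N-06 0.0 → max 0.1 km
Only Candidate 5 has all residuals ≈ 0.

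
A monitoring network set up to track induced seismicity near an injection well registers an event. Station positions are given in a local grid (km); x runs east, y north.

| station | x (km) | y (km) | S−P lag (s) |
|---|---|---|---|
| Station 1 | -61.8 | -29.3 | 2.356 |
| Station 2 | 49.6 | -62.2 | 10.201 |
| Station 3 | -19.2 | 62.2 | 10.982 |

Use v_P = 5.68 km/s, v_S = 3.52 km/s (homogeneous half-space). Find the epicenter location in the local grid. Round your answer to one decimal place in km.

Distance from S−P lag: d = Δt · v_P v_S / (v_P − v_S) = Δt · (5.68·3.52)/(5.68−3.52) ≈ 9.2563·Δt.
So d_Station 1 = 21.81, d_Station 2 = 94.42, d_Station 3 = 101.65 km.
Circle about each station: (x + 61.8)² + (y + 29.3)² = 21.81²; (x − 49.6)² + (y + 62.2)² = 94.42²; (x + 19.2)² + (y − 62.2)² = 101.65².
Subtracting the Station 1 equation from the Station 2 and Station 3 equations removes the quadratic terms:
222.8 x − 65.8 y = -6788.19
85.2 x + 183.0 y = -10297.30
Solving the 2×2 system: x ≈ -41.4, y ≈ -37.0 km.

x ≈ -41.4 km, y ≈ -37.0 km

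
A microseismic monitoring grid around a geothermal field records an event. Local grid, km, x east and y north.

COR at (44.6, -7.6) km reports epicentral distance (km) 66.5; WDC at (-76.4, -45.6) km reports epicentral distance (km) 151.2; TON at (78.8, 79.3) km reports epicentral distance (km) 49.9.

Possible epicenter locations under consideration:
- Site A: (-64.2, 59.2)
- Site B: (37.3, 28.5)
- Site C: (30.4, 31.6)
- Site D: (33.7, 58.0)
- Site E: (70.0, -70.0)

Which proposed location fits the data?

For each candidate, compare |candidate − station| to the reported distance:
Site A: residuals COR 61.2, WDC 45.7, TON 94.5 → max 94.5 km
Site B: residuals COR 29.7, WDC 15.5, TON 15.7 → max 29.7 km
Site C: residuals COR 24.8, WDC 19.4, TON 18.1 → max 24.8 km
Site D: residuals COR 0.0, WDC 0.0, TON 0.0 → max 0.0 km
Site E: residuals COR 0.9, WDC 2.8, TON 99.7 → max 99.7 km
Only Site D has all residuals ≈ 0.

Site D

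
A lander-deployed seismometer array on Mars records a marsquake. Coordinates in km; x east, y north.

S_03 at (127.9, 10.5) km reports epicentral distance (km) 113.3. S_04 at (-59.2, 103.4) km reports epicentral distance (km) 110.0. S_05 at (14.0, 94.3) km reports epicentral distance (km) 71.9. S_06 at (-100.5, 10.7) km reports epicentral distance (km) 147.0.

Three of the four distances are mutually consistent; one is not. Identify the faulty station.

S_06

Solve using three stations at a time. Using S_03, S_04, S_05 (subtract circle equations pairwise → linear system) gives (x, y) ≈ (15.2, 22.4).
Distances from that point to each station vs reported:
  S_03: calculated 113.3 vs reported 113.3 → residual 0.0 km
  S_04: calculated 110.0 vs reported 110.0 → residual 0.0 km
  S_05: calculated 71.9 vs reported 71.9 → residual 0.0 km
  S_06: calculated 116.3 vs reported 147.0 → residual 30.7 km
S_03, S_04, S_05 are mutually consistent (residuals ≈ 0); S_06 is off by 30.7 km.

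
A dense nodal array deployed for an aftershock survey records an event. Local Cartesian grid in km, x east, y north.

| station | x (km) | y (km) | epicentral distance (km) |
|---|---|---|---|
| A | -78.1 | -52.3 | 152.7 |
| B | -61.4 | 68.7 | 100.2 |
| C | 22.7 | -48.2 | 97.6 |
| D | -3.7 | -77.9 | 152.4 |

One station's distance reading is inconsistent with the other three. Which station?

D

Solve using three stations at a time. Using A, B, C (subtract circle equations pairwise → linear system) gives (x, y) ≈ (36.7, 48.4).
Distances from that point to each station vs reported:
  A: calculated 152.7 vs reported 152.7 → residual 0.0 km
  B: calculated 100.2 vs reported 100.2 → residual 0.0 km
  C: calculated 97.6 vs reported 97.6 → residual 0.0 km
  D: calculated 132.6 vs reported 152.4 → residual 19.8 km
A, B, C are mutually consistent (residuals ≈ 0); D is off by 19.8 km.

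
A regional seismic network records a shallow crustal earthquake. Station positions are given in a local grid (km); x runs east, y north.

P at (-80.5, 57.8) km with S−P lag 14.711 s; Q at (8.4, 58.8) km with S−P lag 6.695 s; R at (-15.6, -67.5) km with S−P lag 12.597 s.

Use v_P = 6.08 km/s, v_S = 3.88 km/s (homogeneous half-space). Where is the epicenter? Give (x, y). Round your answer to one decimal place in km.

x ≈ 75.2 km, y ≈ 32.5 km

Distance from S−P lag: d = Δt · v_P v_S / (v_P − v_S) = Δt · (6.08·3.88)/(6.08−3.88) ≈ 10.7229·Δt.
So d_P = 157.74, d_Q = 71.79, d_R = 135.08 km.
Circle about each station: (x + 80.5)² + (y − 57.8)² = 157.74²; (x − 8.4)² + (y − 58.8)² = 71.79²; (x + 15.6)² + (y + 67.5)² = 135.08².
Subtracting pairs of circle equations eliminates x²+y² and gives linear equations (the radical axes):
177.8 x + 2.0 y = 13435.01
129.8 x − 250.6 y = 1613.82
Solving the 2×2 system: x ≈ 75.2, y ≈ 32.5 km.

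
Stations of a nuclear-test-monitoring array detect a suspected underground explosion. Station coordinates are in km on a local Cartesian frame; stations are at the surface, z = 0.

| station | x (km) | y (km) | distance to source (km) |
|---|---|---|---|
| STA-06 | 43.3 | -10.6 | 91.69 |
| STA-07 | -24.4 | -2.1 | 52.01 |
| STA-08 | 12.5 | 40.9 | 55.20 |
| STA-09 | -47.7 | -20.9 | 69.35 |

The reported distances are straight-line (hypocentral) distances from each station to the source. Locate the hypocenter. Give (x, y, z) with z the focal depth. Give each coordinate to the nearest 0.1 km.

Each station gives a sphere (x−x_i)² + (y−y_i)² + z² = d_i² (stations at z=0).
Subtracting the STA-06 sphere from STA-07 and STA-08: z² cancels, leaving linear equations in x and y:
-135.4 x + 17.0 y = 4314.54
-61.6 x + 103.0 y = 5201.83
Solving: x ≈ -27.596, y ≈ 33.999 km (keep extra digits for the depth step; rounded: -27.6, 34.0).
Then from the STA-06 sphere: z² = 91.69² − (x − 43.3)² − (y + 10.6)² with x = -27.596, y = 33.999, so z ≈ 37.306 ≈ 37.3 km.
Check against STA-09 (with the unrounded solution): distance 69.35 ≈ 69.35 km. ✓

(-27.6, 34.0, 37.3)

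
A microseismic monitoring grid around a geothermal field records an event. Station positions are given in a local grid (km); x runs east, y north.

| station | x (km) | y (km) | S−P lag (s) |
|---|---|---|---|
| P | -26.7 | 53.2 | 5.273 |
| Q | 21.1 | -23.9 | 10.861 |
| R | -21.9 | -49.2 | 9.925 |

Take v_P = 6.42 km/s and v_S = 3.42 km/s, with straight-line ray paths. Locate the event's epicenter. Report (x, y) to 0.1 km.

Distance from S−P lag: d = Δt · v_P v_S / (v_P − v_S) = Δt · (6.42·3.42)/(6.42−3.42) ≈ 7.3188·Δt.
So d_P = 38.59, d_Q = 79.49, d_R = 72.64 km.
Circle about each station: (x + 26.7)² + (y − 53.2)² = 38.59²; (x − 21.1)² + (y + 23.9)² = 79.49²; (x + 21.9)² + (y + 49.2)² = 72.64².
Subtracting the P equation from the Q and R equations removes the quadratic terms:
95.6 x − 154.2 y = -7356.18
9.6 x − 204.8 y = -4430.26
Solving the 2×2 system: x ≈ -45.5, y ≈ 19.5 km.

(-45.5, 19.5)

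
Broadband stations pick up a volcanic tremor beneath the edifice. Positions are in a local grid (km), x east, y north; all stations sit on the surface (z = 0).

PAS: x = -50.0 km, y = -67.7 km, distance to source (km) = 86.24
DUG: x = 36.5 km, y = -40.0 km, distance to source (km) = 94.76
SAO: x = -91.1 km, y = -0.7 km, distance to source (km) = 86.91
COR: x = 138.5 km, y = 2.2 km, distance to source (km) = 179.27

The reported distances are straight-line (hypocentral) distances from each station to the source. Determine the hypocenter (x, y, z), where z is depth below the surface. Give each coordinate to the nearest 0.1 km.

x ≈ -29.7 km, y ≈ -10.0 km, depth ≈ 60.8 km

Each station gives a sphere (x−x_i)² + (y−y_i)² + z² = d_i² (stations at z=0).
Subtracting the PAS sphere from DUG and SAO: z² cancels, leaving linear equations in x and y:
173.0 x + 55.4 y = -5693.16
-82.2 x + 134.0 y = 1100.40
Solving: x ≈ -29.703, y ≈ -10.009 km (keep extra digits for the depth step; rounded: -29.7, -10.0).
Then from the PAS sphere: z² = 86.24² − (x + 50.0)² − (y + 67.7)² with x = -29.703, y = -10.009, so z ≈ 60.804 ≈ 60.8 km.
Check against COR (with the unrounded solution): distance 179.27 ≈ 179.27 km. ✓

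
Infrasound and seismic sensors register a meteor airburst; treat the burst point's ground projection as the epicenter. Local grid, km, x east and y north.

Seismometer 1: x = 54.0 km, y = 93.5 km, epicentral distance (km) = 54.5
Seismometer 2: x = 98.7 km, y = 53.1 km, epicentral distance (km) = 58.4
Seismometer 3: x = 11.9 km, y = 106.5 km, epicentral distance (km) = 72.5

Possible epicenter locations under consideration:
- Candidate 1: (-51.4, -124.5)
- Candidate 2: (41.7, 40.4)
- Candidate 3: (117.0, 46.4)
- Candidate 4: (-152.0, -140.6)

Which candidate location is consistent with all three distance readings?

For each candidate, compare |candidate − station| to the reported distance:
Candidate 1: residuals Seismometer 1 187.6, Seismometer 2 174.1, Seismometer 3 167.0 → max 187.6 km
Candidate 2: residuals Seismometer 1 0.0, Seismometer 2 0.0, Seismometer 3 0.0 → max 0.0 km
Candidate 3: residuals Seismometer 1 24.2, Seismometer 2 38.9, Seismometer 3 48.6 → max 48.6 km
Candidate 4: residuals Seismometer 1 257.3, Seismometer 2 258.4, Seismometer 3 224.0 → max 258.4 km
Only Candidate 2 has all residuals ≈ 0.

Candidate 2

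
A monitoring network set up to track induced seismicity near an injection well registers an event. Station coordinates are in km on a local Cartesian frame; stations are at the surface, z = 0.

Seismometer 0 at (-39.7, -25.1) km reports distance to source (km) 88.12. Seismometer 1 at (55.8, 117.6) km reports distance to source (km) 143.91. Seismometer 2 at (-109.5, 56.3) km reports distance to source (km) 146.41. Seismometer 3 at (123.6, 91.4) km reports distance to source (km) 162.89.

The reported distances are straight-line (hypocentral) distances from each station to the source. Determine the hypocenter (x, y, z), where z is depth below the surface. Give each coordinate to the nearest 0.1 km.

Each station gives a sphere (x−x_i)² + (y−y_i)² + z² = d_i² (stations at z=0).
Subtracting the Seismometer 0 sphere from Seismometer 1 and Seismometer 2: z² cancels, leaving linear equations in x and y:
191.0 x + 285.4 y = 1792.35
-139.6 x + 162.8 y = -716.91
Solving: x ≈ 6.998, y ≈ 1.597 km (keep extra digits for the depth step; rounded: 7.0, 1.6).
Then from the Seismometer 0 sphere: z² = 88.12² − (x + 39.7)² − (y + 25.1)² with x = 6.998, y = 1.597, so z ≈ 69.798 ≈ 69.8 km.
Check against Seismometer 3 (with the unrounded solution): distance 162.89 ≈ 162.89 km. ✓

(7.0, 1.6, 69.8)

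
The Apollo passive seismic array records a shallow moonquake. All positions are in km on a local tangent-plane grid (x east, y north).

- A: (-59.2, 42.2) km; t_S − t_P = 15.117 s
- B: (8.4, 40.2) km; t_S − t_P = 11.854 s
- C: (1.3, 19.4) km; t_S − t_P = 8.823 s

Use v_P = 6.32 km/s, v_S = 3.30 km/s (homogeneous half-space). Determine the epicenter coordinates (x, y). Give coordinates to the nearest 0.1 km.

(3.2, -41.5)

Distance from S−P lag: d = Δt · v_P v_S / (v_P − v_S) = Δt · (6.32·3.30)/(6.32−3.30) ≈ 6.9060·Δt.
So d_A = 104.40, d_B = 81.86, d_C = 60.93 km.
Circle about each station: (x + 59.2)² + (y − 42.2)² = 104.40²; (x − 8.4)² + (y − 40.2)² = 81.86²; (x − 1.3)² + (y − 19.4)² = 60.93².
Subtracting pairs of circle equations eliminates x²+y² and gives linear equations (the radical axes):
135.2 x − 4.0 y = 599.42
121.0 x − 45.6 y = 2279.47
Solving the 2×2 system: x ≈ 3.2, y ≈ -41.5 km.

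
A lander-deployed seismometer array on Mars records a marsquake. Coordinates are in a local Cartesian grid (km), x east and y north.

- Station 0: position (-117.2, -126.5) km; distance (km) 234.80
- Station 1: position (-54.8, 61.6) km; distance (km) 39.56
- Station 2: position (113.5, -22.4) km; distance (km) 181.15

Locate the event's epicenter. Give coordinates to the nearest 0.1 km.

x ≈ -28.0 km, y ≈ 90.7 km

Circle about each station: (x + 117.2)² + (y + 126.5)² = 234.80²; (x + 54.8)² + (y − 61.6)² = 39.56²; (x − 113.5)² + (y + 22.4)² = 181.15².
Subtracting pairs of circle equations eliminates x²+y² and gives linear equations (the radical axes):
124.8 x + 376.2 y = 30625.56
461.4 x + 208.2 y = 5961.64
Solving the 2×2 system: x ≈ -28.0, y ≈ 90.7 km.
Check against Station 0 (with the unrounded x, y): √((x + 117.2)²+(y + 126.5)²) = 234.80 ≈ 234.80 km. ✓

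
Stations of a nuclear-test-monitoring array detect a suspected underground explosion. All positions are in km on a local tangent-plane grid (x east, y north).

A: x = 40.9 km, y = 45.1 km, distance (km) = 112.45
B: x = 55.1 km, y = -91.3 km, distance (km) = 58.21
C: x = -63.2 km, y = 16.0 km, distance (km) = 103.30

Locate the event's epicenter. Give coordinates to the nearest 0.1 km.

Circle about each station: (x − 40.9)² + (y − 45.1)² = 112.45²; (x − 55.1)² + (y + 91.3)² = 58.21²; (x + 63.2)² + (y − 16.0)² = 103.30².
Subtracting the A equation from the B and C equations removes the quadratic terms:
28.4 x − 272.8 y = 16921.48
-208.2 x − 58.2 y = 2517.53
Solving the 2×2 system: x ≈ 5.1, y ≈ -61.5 km.

(5.1, -61.5)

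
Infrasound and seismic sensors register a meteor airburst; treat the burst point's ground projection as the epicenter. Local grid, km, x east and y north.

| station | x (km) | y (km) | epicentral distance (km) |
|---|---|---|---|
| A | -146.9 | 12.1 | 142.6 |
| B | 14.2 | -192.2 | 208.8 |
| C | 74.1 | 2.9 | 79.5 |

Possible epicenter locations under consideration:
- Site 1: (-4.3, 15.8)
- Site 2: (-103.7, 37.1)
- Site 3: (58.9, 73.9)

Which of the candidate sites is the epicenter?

For each candidate, compare |candidate − station| to the reported distance:
Site 1: residuals A 0.0, B 0.0, C 0.0 → max 0.0 km
Site 2: residuals A 92.7, B 49.0, C 101.6 → max 101.6 km
Site 3: residuals A 72.3, B 61.0, C 6.9 → max 72.3 km
Only Site 1 has all residuals ≈ 0.

Site 1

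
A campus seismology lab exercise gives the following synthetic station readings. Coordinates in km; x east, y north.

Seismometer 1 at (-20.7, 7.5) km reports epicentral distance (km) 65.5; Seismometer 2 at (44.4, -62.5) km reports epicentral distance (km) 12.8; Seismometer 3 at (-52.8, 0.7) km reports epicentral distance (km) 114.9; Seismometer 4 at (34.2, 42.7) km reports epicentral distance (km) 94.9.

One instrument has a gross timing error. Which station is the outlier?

Solve using three stations at a time. Using Seismometer 2, Seismometer 3, Seismometer 4 (subtract circle equations pairwise → linear system) gives (x, y) ≈ (49.9, -50.9).
Distances from that point to each station vs reported:
  Seismometer 1: calculated 91.6 vs reported 65.5 → residual 26.1 km
  Seismometer 2: calculated 12.8 vs reported 12.8 → residual 0.0 km
  Seismometer 3: calculated 114.9 vs reported 114.9 → residual 0.0 km
  Seismometer 4: calculated 94.9 vs reported 94.9 → residual 0.0 km
Seismometer 2, Seismometer 3, Seismometer 4 are mutually consistent (residuals ≈ 0); Seismometer 1 is off by 26.1 km.

Seismometer 1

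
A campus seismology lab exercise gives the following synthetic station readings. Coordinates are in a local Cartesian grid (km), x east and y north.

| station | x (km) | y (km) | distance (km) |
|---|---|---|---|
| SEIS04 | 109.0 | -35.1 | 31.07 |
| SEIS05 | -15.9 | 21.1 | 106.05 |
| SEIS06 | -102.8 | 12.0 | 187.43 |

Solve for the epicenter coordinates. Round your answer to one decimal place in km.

Circle about each station: (x − 109.0)² + (y + 35.1)² = 31.07²; (x + 15.9)² + (y − 21.1)² = 106.05²; (x + 102.8)² + (y − 12.0)² = 187.43².
Subtracting the SEIS04 equation from the SEIS05 and SEIS06 equations removes the quadratic terms:
-249.8 x + 112.4 y = -22696.25
-423.6 x + 94.2 y = -36565.83
Solving the 2×2 system: x ≈ 81.9, y ≈ -19.9 km.

x ≈ 81.9 km, y ≈ -19.9 km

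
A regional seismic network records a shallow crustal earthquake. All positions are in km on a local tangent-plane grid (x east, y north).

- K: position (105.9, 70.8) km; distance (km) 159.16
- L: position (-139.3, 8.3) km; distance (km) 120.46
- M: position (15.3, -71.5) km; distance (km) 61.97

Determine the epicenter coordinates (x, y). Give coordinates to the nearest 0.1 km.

Circle about each station: (x − 105.9)² + (y − 70.8)² = 159.16²; (x + 139.3)² + (y − 8.3)² = 120.46²; (x − 15.3)² + (y + 71.5)² = 61.97².
Subtracting the K equation from the L and M equations removes the quadratic terms:
-490.4 x − 125.0 y = 14067.22
-181.2 x − 284.6 y = 10610.51
Solving the 2×2 system: x ≈ -22.9, y ≈ -22.7 km.

-22.9 km east, -22.7 km north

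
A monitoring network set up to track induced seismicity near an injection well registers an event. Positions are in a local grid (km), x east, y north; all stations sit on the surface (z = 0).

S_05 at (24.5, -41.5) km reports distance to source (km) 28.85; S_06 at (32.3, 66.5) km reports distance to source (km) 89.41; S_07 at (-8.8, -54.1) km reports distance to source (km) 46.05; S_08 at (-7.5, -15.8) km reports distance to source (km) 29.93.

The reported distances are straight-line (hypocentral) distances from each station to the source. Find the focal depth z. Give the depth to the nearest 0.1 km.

Each station gives a sphere (x−x_i)² + (y−y_i)² + z² = d_i² (stations at z=0).
Subtracting the S_05 sphere from S_06 and S_07: z² cancels, leaving linear equations in x and y:
15.6 x + 216.0 y = -4018.79
-66.6 x − 25.2 y = -606.53
Solving: x ≈ 16.601, y ≈ -19.804 km (keep extra digits for the depth step; rounded: 16.6, -19.8).
Then from the S_05 sphere: z² = 28.85² − (x − 24.5)² − (y + 41.5)² with x = 16.601, y = -19.804, so z ≈ 17.298 ≈ 17.3 km.

depth ≈ 17.3 km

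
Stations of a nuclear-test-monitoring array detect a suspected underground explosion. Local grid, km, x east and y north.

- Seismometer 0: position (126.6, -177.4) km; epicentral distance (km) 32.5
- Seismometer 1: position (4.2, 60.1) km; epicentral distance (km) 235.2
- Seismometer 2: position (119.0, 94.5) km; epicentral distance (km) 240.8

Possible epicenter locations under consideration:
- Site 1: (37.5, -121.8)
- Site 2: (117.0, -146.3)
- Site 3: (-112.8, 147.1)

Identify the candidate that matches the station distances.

Site 2

For each candidate, compare |candidate − station| to the reported distance:
Site 1: residuals Seismometer 0 72.5, Seismometer 1 50.3, Seismometer 2 9.7 → max 72.5 km
Site 2: residuals Seismometer 0 0.0, Seismometer 1 0.0, Seismometer 2 0.0 → max 0.0 km
Site 3: residuals Seismometer 0 370.8, Seismometer 1 89.4, Seismometer 2 3.1 → max 370.8 km
Only Site 2 has all residuals ≈ 0.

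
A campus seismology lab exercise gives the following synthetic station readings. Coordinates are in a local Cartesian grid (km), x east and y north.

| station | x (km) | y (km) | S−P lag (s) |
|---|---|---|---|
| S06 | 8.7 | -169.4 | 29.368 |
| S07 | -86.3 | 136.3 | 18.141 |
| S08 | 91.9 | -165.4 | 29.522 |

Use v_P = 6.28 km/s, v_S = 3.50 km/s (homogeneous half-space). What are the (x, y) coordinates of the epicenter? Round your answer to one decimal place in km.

Distance from S−P lag: d = Δt · v_P v_S / (v_P − v_S) = Δt · (6.28·3.50)/(6.28−3.50) ≈ 7.9065·Δt.
So d_S06 = 232.20, d_S07 = 143.43, d_S08 = 233.41 km.
Circle about each station: (x − 8.7)² + (y + 169.4)² = 232.20²; (x + 86.3)² + (y − 136.3)² = 143.43²; (x − 91.9)² + (y + 165.4)² = 233.41².
Subtracting pairs of circle equations eliminates x²+y² and gives linear equations (the radical axes):
-190.0 x + 611.4 y = 30598.01
166.4 x + 8.0 y = 6467.33
Solving the 2×2 system: x ≈ 35.9, y ≈ 61.2 km.

35.9 km east, 61.2 km north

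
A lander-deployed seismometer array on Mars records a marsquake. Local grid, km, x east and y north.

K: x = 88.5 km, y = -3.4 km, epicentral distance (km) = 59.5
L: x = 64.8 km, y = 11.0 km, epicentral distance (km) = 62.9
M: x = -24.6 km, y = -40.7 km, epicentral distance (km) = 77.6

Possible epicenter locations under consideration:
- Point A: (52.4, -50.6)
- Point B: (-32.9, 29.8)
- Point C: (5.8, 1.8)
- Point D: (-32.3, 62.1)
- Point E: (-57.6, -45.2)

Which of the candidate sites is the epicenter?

For each candidate, compare |candidate − station| to the reported distance:
Point A: residuals K 0.1, L 0.1, M 0.0 → max 0.1 km
Point B: residuals K 66.4, L 36.6, M 6.6 → max 66.4 km
Point C: residuals K 23.4, L 3.2, M 25.3 → max 25.3 km
Point D: residuals K 77.9, L 46.8, M 25.5 → max 77.9 km
Point E: residuals K 92.5, L 71.8, M 44.3 → max 92.5 km
Only Point A has all residuals ≈ 0.

Point A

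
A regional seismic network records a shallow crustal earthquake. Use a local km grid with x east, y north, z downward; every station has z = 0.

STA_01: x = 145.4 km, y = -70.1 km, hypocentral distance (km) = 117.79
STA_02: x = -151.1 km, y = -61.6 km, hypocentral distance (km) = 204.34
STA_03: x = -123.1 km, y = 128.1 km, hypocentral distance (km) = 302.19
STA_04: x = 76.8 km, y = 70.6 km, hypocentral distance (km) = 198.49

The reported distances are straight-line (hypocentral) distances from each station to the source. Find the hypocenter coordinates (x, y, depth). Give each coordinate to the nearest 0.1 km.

Each station gives a sphere (x−x_i)² + (y−y_i)² + z² = d_i² (stations at z=0).
Subtracting the STA_01 sphere from STA_02 and STA_03: z² cancels, leaving linear equations in x and y:
-593.0 x + 17.0 y = -27309.75
-537.0 x + 396.4 y = -71936.26
Solving: x ≈ 42.502, y ≈ -123.897 km (keep extra digits for the depth step; rounded: 42.5, -123.9).
Then from the STA_01 sphere: z² = 117.79² − (x − 145.4)² − (y + 70.1)² with x = 42.502, y = -123.897, so z ≈ 19.808 ≈ 19.8 km.

(42.5, -123.9, 19.8)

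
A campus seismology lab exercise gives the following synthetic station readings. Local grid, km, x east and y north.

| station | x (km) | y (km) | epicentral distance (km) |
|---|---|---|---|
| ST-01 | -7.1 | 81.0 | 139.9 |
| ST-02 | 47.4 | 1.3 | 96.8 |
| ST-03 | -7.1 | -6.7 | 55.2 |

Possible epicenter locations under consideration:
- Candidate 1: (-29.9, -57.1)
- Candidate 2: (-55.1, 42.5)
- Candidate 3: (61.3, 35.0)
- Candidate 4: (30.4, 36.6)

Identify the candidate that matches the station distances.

Candidate 1

For each candidate, compare |candidate − station| to the reported distance:
Candidate 1: residuals ST-01 0.1, ST-02 0.1, ST-03 0.1 → max 0.1 km
Candidate 2: residuals ST-01 78.4, ST-02 13.7, ST-03 13.5 → max 78.4 km
Candidate 3: residuals ST-01 57.5, ST-02 60.3, ST-03 24.9 → max 60.3 km
Candidate 4: residuals ST-01 81.8, ST-02 57.6, ST-03 2.1 → max 81.8 km
Only Candidate 1 has all residuals ≈ 0.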